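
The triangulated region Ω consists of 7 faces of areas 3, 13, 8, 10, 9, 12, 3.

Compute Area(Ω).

3 + 13 + 8 + 10 + 9 + 12 + 3 = 58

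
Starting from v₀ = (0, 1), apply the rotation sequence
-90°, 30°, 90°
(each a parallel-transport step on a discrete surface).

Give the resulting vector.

Total rotation: (-90°) + 30° + 90° = 30°. Final vector: (-0.5000, 0.8660)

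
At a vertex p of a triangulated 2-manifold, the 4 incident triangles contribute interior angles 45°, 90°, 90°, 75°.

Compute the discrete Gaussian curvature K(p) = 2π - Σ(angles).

Sum of angles = 300°. K = 360° - 300° = 60° = π/3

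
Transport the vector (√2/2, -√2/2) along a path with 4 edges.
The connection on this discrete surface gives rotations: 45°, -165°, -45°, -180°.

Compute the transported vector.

Total rotation: 45° + (-165°) + (-45°) + (-180°) = -345° ≡ 15° (mod 360°). Final vector: (0.8660, -0.5000)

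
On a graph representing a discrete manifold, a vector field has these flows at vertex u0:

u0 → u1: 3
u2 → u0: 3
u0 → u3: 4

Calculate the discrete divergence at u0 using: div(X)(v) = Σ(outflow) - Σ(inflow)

Divergence = sum of outgoing flows = 3 + (-3) + 4 = 4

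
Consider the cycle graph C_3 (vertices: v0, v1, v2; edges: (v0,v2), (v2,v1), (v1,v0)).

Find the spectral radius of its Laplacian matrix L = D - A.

The cycle graph C_n has Laplacian eigenvalues λ_k = 2 − 2cos(2πk/n), k = 0, 1, …, n−1. Here n = 3:
k=0: 2 − 2cos(0) = 0.0; k=1: 2 − 2cos(2π/3) = 3.0; k=2: 2 − 2cos(4π/3) = 3.0.
Laplacian eigenvalues: [0.0, 3.0, 3.0]. Largest eigenvalue (spectral radius) = 3.0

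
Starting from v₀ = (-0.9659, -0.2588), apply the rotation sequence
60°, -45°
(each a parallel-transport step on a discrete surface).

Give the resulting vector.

Total rotation: 60° + (-45°) = 15°. Final vector: (-0.8660, -0.5000)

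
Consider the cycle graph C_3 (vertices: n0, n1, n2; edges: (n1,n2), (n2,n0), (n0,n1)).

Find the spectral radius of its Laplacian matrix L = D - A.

The cycle graph C_n has Laplacian eigenvalues λ_k = 2 − 2cos(2πk/n), k = 0, 1, …, n−1. Here n = 3:
k=0: 2 − 2cos(0) = 0.0; k=1: 2 − 2cos(2π/3) = 3.0; k=2: 2 − 2cos(4π/3) = 3.0.
Laplacian eigenvalues: [0.0, 3.0, 3.0]. Largest eigenvalue (spectral radius) = 3.0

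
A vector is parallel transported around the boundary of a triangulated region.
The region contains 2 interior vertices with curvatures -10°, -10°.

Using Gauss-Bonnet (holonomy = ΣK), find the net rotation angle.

Holonomy = total enclosed curvature = (-10°) + (-10°) = -20°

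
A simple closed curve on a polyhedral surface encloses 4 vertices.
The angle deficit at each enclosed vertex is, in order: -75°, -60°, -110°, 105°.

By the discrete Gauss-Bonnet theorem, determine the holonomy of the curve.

Holonomy = total enclosed curvature = (-75°) + (-60°) + (-110°) + 105° = -140°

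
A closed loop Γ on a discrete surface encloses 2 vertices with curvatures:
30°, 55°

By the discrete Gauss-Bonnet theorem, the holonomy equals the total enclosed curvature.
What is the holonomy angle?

Holonomy = total enclosed curvature = 30° + 55° = 85°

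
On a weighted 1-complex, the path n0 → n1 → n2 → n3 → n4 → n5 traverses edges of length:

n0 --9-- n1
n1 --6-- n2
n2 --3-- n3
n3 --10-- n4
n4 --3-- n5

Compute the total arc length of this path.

Arc length = 9 + 6 + 3 + 10 + 3 = 31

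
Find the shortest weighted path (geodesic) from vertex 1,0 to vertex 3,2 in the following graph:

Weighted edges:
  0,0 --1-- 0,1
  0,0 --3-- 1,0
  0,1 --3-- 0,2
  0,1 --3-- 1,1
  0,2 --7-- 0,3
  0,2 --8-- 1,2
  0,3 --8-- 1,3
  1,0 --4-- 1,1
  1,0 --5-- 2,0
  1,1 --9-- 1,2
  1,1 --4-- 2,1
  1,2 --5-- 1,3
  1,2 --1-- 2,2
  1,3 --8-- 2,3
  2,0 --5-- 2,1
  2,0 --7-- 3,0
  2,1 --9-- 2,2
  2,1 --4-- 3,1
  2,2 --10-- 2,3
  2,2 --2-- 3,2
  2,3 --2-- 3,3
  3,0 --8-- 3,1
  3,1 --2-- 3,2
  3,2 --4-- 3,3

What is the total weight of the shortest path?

Shortest path: 1,0 → 1,1 → 2,1 → 3,1 → 3,2, total weight = 14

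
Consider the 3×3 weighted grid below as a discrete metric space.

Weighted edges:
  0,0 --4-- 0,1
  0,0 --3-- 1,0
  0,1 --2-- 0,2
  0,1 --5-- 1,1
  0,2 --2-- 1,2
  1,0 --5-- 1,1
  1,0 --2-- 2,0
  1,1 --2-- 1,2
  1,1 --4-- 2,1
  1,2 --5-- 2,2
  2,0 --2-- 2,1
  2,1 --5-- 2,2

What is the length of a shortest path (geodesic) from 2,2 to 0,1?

Shortest path: 2,2 → 1,2 → 0,2 → 0,1, total weight = 9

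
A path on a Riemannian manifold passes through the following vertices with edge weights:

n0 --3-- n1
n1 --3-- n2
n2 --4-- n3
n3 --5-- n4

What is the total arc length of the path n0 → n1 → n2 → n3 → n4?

Arc length = 3 + 3 + 4 + 5 = 15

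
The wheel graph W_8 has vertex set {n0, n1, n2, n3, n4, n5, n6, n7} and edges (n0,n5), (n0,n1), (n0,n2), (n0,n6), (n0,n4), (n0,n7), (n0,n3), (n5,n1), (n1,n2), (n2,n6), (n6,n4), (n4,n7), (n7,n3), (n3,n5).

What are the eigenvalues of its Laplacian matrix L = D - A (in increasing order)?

The wheel W_8 is the join K_1 ∨ C_7 (a hub joined to every vertex of a cycle of length 7). For a join G ∨ H (G on p vertices, H on q vertices) the Laplacian spectrum is 0, p+q, the eigenvalues of L(G) other than one 0 each shifted by +q, and the eigenvalues of L(H) other than one 0 each shifted by +p. With G = K_1 (p = 1, nothing left after dropping its 0) and H = C_7 (q = 7, eigenvalues 2 − 2cos(2πk/7), k = 0, …, 6; drop k = 0), the spectrum of W_8 is 0, 8, and 1 + (2 − 2cos(2πk/7)) = 3 − 2cos(2πk/7) for k = 1, …, 6:
k=1: 3 − 2cos(2π/7) = 1.753; k=2: 3 − 2cos(4π/7) = 3.445; k=3: 3 − 2cos(6π/7) = 4.8019; k=4: 3 − 2cos(8π/7) = 4.8019; k=5: 3 − 2cos(10π/7) = 3.445; k=6: 3 − 2cos(12π/7) = 1.753.
Laplacian eigenvalues (increasing order): [0.0, 1.753, 1.753, 3.445, 3.445, 4.8019, 4.8019, 8.0]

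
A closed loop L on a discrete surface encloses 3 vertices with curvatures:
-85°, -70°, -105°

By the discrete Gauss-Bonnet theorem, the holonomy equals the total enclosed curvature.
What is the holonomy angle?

Holonomy = total enclosed curvature = (-85°) + (-70°) + (-105°) = -260°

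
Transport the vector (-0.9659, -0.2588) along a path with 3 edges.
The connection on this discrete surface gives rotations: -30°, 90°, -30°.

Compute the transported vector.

Total rotation: (-30°) + 90° + (-30°) = 30°. Final vector: (-0.7071, -0.7071)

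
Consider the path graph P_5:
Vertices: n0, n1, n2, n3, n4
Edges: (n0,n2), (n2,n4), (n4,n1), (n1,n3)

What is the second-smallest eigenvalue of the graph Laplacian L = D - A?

The path graph P_n has Laplacian eigenvalues λ_k = 2 − 2cos(kπ/n), k = 0, 1, …, n−1. Here n = 5:
k=0: 2 − 2cos(0) = 0.0; k=1: 2 − 2cos(π/5) = 0.382; k=2: 2 − 2cos(2π/5) = 1.382; k=3: 2 − 2cos(3π/5) = 2.618; k=4: 2 − 2cos(4π/5) = 3.618.
Laplacian eigenvalues: [0.0, 0.382, 1.382, 2.618, 3.618]. Algebraic connectivity (smallest non-zero eigenvalue) = 0.382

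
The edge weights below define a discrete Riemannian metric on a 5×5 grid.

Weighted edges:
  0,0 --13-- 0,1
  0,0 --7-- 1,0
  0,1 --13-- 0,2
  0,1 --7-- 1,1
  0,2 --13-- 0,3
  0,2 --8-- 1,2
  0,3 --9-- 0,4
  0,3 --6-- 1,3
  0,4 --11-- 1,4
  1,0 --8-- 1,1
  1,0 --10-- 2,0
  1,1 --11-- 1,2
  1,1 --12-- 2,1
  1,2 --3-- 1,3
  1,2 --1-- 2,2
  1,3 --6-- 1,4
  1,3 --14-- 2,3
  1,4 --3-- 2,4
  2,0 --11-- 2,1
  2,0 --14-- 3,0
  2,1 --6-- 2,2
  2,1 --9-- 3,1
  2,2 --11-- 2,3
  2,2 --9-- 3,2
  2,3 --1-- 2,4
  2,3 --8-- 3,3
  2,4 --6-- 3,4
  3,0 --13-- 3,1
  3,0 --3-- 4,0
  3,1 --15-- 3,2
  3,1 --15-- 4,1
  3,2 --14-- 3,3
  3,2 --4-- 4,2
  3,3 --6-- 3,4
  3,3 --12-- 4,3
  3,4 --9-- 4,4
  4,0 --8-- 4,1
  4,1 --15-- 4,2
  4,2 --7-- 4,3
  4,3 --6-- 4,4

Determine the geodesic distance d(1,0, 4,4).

Shortest path: 1,0 → 1,1 → 1,2 → 1,3 → 1,4 → 2,4 → 3,4 → 4,4, total weight = 46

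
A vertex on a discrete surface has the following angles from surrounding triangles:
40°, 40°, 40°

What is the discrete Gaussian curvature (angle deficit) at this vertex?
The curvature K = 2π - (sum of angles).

Sum of angles = 120°. K = 360° - 120° = 240° = 4π/3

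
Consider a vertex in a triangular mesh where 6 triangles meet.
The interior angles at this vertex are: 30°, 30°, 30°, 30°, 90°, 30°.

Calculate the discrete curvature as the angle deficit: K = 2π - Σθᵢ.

Sum of angles = 240°. K = 360° - 240° = 120° = 2π/3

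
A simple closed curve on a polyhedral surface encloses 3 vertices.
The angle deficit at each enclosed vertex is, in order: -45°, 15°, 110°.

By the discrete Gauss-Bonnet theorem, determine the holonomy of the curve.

Holonomy = total enclosed curvature = (-45°) + 15° + 110° = 80°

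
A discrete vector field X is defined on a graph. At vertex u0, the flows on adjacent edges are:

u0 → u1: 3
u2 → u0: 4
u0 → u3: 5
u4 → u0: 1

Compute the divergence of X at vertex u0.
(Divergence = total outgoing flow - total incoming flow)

Divergence = sum of outgoing flows = 3 + (-4) + 5 + (-1) = 3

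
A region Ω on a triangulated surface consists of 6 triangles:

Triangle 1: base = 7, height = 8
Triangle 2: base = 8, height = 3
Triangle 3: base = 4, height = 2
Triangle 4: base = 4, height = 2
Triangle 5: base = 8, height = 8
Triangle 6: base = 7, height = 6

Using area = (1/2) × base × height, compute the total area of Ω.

(1/2)×7×8 + (1/2)×8×3 + (1/2)×4×2 + (1/2)×4×2 + (1/2)×8×8 + (1/2)×7×6 = 101.0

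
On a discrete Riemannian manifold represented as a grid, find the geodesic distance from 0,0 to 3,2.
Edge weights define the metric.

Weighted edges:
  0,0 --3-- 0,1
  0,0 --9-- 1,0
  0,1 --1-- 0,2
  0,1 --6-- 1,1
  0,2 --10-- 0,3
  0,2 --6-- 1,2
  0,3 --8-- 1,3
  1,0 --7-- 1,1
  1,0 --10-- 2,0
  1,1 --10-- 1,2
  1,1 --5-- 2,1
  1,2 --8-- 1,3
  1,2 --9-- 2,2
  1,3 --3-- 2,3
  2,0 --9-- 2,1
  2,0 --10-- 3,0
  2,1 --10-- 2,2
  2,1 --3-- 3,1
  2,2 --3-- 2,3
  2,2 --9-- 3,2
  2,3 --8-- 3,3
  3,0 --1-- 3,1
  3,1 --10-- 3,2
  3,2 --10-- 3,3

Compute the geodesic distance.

Shortest path: 0,0 → 0,1 → 1,1 → 2,1 → 3,1 → 3,2, total weight = 27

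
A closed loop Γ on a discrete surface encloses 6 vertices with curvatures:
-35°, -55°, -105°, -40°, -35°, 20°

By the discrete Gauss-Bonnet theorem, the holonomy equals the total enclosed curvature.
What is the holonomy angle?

Holonomy = total enclosed curvature = (-35°) + (-55°) + (-105°) + (-40°) + (-35°) + 20° = -250°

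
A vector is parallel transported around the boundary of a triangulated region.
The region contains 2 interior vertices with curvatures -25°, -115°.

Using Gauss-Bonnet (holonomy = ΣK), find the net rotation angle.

Holonomy = total enclosed curvature = (-25°) + (-115°) = -140°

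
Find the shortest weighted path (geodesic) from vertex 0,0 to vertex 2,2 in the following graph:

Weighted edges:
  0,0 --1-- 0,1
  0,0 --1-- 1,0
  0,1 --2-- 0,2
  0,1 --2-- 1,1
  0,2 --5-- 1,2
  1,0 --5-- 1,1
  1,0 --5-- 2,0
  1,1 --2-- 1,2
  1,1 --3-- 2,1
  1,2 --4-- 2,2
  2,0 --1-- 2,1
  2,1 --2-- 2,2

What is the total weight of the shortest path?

Shortest path: 0,0 → 0,1 → 1,1 → 2,1 → 2,2, total weight = 8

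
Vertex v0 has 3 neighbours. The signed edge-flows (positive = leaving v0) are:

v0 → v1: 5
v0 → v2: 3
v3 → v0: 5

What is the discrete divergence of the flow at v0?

Divergence = sum of outgoing flows = 5 + 3 + (-5) = 3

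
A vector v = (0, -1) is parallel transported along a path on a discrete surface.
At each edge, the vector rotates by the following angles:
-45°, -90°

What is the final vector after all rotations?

Total rotation: (-45°) + (-90°) = -135°. Final vector: (-0.7071, 0.7071)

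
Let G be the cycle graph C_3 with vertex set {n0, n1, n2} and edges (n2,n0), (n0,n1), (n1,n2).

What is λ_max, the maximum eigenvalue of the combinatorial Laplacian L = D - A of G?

The cycle graph C_n has Laplacian eigenvalues λ_k = 2 − 2cos(2πk/n), k = 0, 1, …, n−1. Here n = 3:
k=0: 2 − 2cos(0) = 0.0; k=1: 2 − 2cos(2π/3) = 3.0; k=2: 2 − 2cos(4π/3) = 3.0.
Laplacian eigenvalues: [0.0, 3.0, 3.0]. Largest eigenvalue (spectral radius) = 3.0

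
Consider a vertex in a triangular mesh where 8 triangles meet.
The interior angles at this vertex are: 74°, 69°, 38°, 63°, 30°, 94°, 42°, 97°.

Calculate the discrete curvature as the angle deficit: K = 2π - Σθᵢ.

Sum of angles = 507°. K = 360° - 507° = -147° = -49π/60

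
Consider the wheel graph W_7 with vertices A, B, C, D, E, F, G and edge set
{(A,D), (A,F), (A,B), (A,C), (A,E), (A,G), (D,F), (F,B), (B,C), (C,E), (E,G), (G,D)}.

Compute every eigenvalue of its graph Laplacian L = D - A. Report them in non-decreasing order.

The wheel W_7 is the join K_1 ∨ C_6 (a hub joined to every vertex of a cycle of length 6). For a join G ∨ H (G on p vertices, H on q vertices) the Laplacian spectrum is 0, p+q, the eigenvalues of L(G) other than one 0 each shifted by +q, and the eigenvalues of L(H) other than one 0 each shifted by +p. With G = K_1 (p = 1, nothing left after dropping its 0) and H = C_6 (q = 6, eigenvalues 2 − 2cos(2πk/6), k = 0, …, 5; drop k = 0), the spectrum of W_7 is 0, 7, and 1 + (2 − 2cos(2πk/6)) = 3 − 2cos(2πk/6) for k = 1, …, 5:
k=1: 3 − 2cos(π/3) = 2.0; k=2: 3 − 2cos(2π/3) = 4.0; k=3: 3 − 2cos(π) = 5.0; k=4: 3 − 2cos(4π/3) = 4.0; k=5: 3 − 2cos(5π/3) = 2.0.
Laplacian eigenvalues (increasing order): [0.0, 2.0, 2.0, 4.0, 4.0, 5.0, 7.0]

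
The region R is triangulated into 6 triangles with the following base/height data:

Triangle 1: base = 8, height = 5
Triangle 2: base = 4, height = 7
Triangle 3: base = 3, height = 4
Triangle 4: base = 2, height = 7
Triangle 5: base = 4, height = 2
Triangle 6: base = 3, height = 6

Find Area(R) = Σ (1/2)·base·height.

(1/2)×8×5 + (1/2)×4×7 + (1/2)×3×4 + (1/2)×2×7 + (1/2)×4×2 + (1/2)×3×6 = 60.0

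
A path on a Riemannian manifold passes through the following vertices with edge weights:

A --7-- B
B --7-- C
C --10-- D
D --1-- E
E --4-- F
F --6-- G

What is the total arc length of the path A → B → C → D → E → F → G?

Arc length = 7 + 7 + 10 + 1 + 4 + 6 = 35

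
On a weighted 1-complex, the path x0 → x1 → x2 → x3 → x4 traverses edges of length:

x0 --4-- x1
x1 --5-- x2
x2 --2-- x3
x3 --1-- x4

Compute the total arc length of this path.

Arc length = 4 + 5 + 2 + 1 = 12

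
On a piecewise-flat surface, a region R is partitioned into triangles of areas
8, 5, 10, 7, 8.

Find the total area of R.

8 + 5 + 10 + 7 + 8 = 38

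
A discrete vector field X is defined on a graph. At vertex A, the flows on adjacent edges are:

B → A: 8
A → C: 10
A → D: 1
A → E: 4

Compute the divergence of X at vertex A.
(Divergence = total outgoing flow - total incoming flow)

Divergence = sum of outgoing flows = (-8) + 10 + 1 + 4 = 7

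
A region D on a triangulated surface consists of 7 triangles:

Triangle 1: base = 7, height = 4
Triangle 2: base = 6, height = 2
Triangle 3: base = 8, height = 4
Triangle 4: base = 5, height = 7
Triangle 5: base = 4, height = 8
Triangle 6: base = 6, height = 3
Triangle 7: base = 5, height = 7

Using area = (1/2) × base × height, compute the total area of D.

(1/2)×7×4 + (1/2)×6×2 + (1/2)×8×4 + (1/2)×5×7 + (1/2)×4×8 + (1/2)×6×3 + (1/2)×5×7 = 96.0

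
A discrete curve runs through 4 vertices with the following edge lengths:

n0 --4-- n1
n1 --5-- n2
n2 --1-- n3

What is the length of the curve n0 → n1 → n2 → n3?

Arc length = 4 + 5 + 1 = 10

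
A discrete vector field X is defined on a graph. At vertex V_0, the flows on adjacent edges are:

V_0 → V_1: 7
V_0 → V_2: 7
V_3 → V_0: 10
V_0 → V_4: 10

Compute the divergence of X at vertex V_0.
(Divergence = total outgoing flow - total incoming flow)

Divergence = sum of outgoing flows = 7 + 7 + (-10) + 10 = 14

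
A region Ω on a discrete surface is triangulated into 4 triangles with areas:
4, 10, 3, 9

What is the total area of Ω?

4 + 10 + 3 + 9 = 26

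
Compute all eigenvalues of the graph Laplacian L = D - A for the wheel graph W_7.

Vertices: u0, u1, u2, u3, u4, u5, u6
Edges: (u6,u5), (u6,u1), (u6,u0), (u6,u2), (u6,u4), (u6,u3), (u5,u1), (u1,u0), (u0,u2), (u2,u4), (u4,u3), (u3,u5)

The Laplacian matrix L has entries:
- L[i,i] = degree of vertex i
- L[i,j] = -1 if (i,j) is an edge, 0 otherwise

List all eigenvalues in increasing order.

The wheel W_7 is the join K_1 ∨ C_6 (a hub joined to every vertex of a cycle of length 6). For a join G ∨ H (G on p vertices, H on q vertices) the Laplacian spectrum is 0, p+q, the eigenvalues of L(G) other than one 0 each shifted by +q, and the eigenvalues of L(H) other than one 0 each shifted by +p. With G = K_1 (p = 1, nothing left after dropping its 0) and H = C_6 (q = 6, eigenvalues 2 − 2cos(2πk/6), k = 0, …, 5; drop k = 0), the spectrum of W_7 is 0, 7, and 1 + (2 − 2cos(2πk/6)) = 3 − 2cos(2πk/6) for k = 1, …, 5:
k=1: 3 − 2cos(π/3) = 2.0; k=2: 3 − 2cos(2π/3) = 4.0; k=3: 3 − 2cos(π) = 5.0; k=4: 3 − 2cos(4π/3) = 4.0; k=5: 3 − 2cos(5π/3) = 2.0.
Laplacian eigenvalues (increasing order): [0.0, 2.0, 2.0, 4.0, 4.0, 5.0, 7.0]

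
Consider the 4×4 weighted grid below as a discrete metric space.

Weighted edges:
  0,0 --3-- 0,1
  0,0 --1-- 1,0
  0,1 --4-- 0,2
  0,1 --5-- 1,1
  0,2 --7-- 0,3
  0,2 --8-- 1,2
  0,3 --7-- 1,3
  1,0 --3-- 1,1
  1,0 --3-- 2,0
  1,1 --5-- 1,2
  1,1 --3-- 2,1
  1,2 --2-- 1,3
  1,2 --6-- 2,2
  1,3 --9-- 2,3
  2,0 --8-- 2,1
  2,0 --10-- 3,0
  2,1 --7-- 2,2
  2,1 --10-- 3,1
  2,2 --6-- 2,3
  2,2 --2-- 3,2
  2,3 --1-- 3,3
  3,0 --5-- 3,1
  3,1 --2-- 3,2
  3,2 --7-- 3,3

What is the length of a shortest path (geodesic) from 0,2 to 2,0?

Shortest path: 0,2 → 0,1 → 0,0 → 1,0 → 2,0, total weight = 11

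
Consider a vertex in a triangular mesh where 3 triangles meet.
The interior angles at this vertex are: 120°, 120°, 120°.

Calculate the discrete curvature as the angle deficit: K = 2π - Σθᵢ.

Sum of angles = 360°. K = 360° - 360° = 0° = 0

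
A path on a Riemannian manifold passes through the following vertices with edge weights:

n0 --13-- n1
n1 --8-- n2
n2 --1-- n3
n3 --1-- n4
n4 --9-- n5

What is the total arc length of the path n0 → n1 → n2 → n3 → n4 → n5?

Arc length = 13 + 8 + 1 + 1 + 9 = 32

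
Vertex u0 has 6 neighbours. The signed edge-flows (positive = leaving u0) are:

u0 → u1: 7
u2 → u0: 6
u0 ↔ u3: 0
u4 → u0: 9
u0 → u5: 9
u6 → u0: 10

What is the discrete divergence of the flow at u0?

Divergence = sum of outgoing flows = 7 + (-6) + 0 + (-9) + 9 + (-10) = -9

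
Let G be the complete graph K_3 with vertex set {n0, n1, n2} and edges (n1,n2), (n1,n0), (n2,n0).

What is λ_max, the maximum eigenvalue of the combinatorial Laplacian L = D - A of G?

For the complete graph K_n, L = nI − J (J = all-ones matrix). J has eigenvalues n (once, eigenvector 𝟙) and 0 (multiplicity n−1), so L has eigenvalues 0 (once) and n (multiplicity n−1). Here n = 3: eigenvalue 0 once and 3 with multiplicity 2.
Laplacian eigenvalues: [0.0, 3.0, 3.0]. Largest eigenvalue (spectral radius) = 3.0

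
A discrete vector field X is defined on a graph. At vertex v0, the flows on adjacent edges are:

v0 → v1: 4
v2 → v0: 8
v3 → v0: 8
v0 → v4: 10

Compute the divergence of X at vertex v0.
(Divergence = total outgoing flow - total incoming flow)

Divergence = sum of outgoing flows = 4 + (-8) + (-8) + 10 = -2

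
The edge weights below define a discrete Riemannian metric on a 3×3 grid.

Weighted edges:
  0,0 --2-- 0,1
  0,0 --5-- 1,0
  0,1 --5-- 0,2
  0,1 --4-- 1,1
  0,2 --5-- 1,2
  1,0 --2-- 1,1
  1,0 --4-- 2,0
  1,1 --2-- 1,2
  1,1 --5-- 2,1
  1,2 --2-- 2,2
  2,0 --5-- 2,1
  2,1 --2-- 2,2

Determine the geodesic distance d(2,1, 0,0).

Shortest path: 2,1 → 1,1 → 0,1 → 0,0, total weight = 11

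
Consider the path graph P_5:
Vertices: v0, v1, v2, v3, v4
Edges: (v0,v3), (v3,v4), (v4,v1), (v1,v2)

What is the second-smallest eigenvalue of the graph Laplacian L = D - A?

The path graph P_n has Laplacian eigenvalues λ_k = 2 − 2cos(kπ/n), k = 0, 1, …, n−1. Here n = 5:
k=0: 2 − 2cos(0) = 0.0; k=1: 2 − 2cos(π/5) = 0.382; k=2: 2 − 2cos(2π/5) = 1.382; k=3: 2 − 2cos(3π/5) = 2.618; k=4: 2 − 2cos(4π/5) = 3.618.
Laplacian eigenvalues: [0.0, 0.382, 1.382, 2.618, 3.618]. Algebraic connectivity (smallest non-zero eigenvalue) = 0.382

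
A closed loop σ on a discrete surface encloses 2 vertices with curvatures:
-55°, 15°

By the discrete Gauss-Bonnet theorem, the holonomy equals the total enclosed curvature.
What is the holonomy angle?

Holonomy = total enclosed curvature = (-55°) + 15° = -40°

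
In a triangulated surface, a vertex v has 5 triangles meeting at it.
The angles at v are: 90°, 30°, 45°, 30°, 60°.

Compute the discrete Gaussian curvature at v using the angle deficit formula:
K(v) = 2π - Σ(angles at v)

Sum of angles = 255°. K = 360° - 255° = 105° = 7π/12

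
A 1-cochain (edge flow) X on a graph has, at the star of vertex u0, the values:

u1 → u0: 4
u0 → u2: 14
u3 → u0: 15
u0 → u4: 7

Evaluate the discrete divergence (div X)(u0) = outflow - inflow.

Divergence = sum of outgoing flows = (-4) + 14 + (-15) + 7 = 2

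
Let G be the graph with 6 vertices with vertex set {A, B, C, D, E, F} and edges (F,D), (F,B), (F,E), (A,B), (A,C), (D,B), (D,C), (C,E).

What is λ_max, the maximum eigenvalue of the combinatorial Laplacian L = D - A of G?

Degrees: deg(A) = 2, deg(B) = 3, deg(C) = 3, deg(D) = 3, deg(E) = 2, deg(F) = 3.
L = D − A with rows/columns ordered (A, B, C, D, E, F):
  [ 2, -1, -1,  0,  0,  0]
  [-1,  3,  0, -1,  0, -1]
  [-1,  0,  3, -1, -1,  0]
  [ 0, -1, -1,  3,  0, -1]
  [ 0,  0, -1,  0,  2, -1]
  [ 0, -1,  0, -1, -1,  3]
Characteristic polynomial: det(λI − L) = λ(λ² − 6λ + 7)(λ − 2)(λ − 3)(λ − 5).
Roots: λ = 0; (λ² − 6λ + 7) = 0 ⇒ λ = 3 ± √2 ≈ 1.5858, 4.4142; (λ − 2) = 0 ⇒ λ = 2; (λ − 3) = 0 ⇒ λ = 3; (λ − 5) = 0 ⇒ λ = 5.
(Check: the roots sum (with multiplicity) to 16, matching trace L = Σdeg = 2·8 = 16.)
Laplacian eigenvalues: [0.0, 1.5858, 2.0, 3.0, 4.4142, 5.0]. Largest eigenvalue (spectral radius) = 5.0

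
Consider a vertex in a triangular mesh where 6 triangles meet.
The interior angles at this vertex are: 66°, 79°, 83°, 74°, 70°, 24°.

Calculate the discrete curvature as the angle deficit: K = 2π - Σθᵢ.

Sum of angles = 396°. K = 360° - 396° = -36° = -π/5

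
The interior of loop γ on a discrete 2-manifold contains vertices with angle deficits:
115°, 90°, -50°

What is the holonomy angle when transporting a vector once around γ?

Holonomy = total enclosed curvature = 115° + 90° + (-50°) = 155°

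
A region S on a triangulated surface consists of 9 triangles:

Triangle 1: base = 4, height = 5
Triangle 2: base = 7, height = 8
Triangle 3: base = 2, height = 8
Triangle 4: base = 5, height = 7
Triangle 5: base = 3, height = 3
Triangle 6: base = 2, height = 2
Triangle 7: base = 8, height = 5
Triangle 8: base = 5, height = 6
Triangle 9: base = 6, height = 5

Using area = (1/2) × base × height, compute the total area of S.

(1/2)×4×5 + (1/2)×7×8 + (1/2)×2×8 + (1/2)×5×7 + (1/2)×3×3 + (1/2)×2×2 + (1/2)×8×5 + (1/2)×5×6 + (1/2)×6×5 = 120.0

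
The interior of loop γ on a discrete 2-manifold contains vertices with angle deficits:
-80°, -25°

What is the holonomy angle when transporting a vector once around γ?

Holonomy = total enclosed curvature = (-80°) + (-25°) = -105°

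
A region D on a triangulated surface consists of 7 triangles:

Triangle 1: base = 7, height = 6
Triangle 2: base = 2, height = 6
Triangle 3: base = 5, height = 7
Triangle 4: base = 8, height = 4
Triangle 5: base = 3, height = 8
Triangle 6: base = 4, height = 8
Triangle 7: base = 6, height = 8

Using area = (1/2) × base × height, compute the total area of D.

(1/2)×7×6 + (1/2)×2×6 + (1/2)×5×7 + (1/2)×8×4 + (1/2)×3×8 + (1/2)×4×8 + (1/2)×6×8 = 112.5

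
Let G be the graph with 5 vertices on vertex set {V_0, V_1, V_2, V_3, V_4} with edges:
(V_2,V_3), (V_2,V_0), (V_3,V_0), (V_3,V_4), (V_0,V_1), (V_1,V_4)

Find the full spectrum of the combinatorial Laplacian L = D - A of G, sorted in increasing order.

Degrees: deg(V_0) = 3, deg(V_1) = 2, deg(V_2) = 2, deg(V_3) = 3, deg(V_4) = 2.
L = D − A with rows/columns ordered (V_0, V_1, V_2, V_3, V_4):
  [ 3, -1, -1, -1,  0]
  [-1,  2,  0,  0, -1]
  [-1,  0,  2, -1,  0]
  [-1,  0, -1,  3, -1]
  [ 0, -1,  0, -1,  2]
Characteristic polynomial: det(λI − L) = λ(λ² − 5λ + 5)(λ² − 7λ + 11).
Roots: λ = 0; (λ² − 5λ + 5) = 0 ⇒ λ = (5 ± √5)/2 ≈ 1.382, 3.618; (λ² − 7λ + 11) = 0 ⇒ λ = (7 ± √5)/2 ≈ 2.382, 4.618.
(Check: the roots sum (with multiplicity) to 12, matching trace L = Σdeg = 2·6 = 12.)
Laplacian eigenvalues (increasing order): [0.0, 1.382, 2.382, 3.618, 4.618]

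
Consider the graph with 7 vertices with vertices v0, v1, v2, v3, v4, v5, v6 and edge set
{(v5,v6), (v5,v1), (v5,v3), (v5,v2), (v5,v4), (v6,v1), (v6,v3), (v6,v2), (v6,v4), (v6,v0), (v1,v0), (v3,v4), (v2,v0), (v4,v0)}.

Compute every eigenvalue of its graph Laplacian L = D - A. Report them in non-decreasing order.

Degrees: deg(v0) = 4, deg(v1) = 3, deg(v2) = 3, deg(v3) = 3, deg(v4) = 4, deg(v5) = 5, deg(v6) = 6.
L = D − A with rows/columns ordered (v0, v1, v2, v3, v4, v5, v6):
  [ 4, -1, -1,  0, -1,  0, -1]
  [-1,  3,  0,  0,  0, -1, -1]
  [-1,  0,  3,  0,  0, -1, -1]
  [ 0,  0,  0,  3, -1, -1, -1]
  [-1,  0,  0, -1,  4, -1, -1]
  [ 0, -1, -1, -1, -1,  5, -1]
  [-1, -1, -1, -1, -1, -1,  6]
Characteristic polynomial: det(λI − L) = λ(λ² − 9λ + 16)(λ − 3)(λ − 4)(λ − 5)(λ − 7).
Roots: λ = 0; (λ² − 9λ + 16) = 0 ⇒ λ = (9 ± √17)/2 ≈ 2.4384, 6.5616; (λ − 3) = 0 ⇒ λ = 3; (λ − 4) = 0 ⇒ λ = 4; (λ − 5) = 0 ⇒ λ = 5; (λ − 7) = 0 ⇒ λ = 7.
(Check: the roots sum (with multiplicity) to 28, matching trace L = Σdeg = 2·14 = 28.)
Laplacian eigenvalues (increasing order): [0.0, 2.4384, 3.0, 4.0, 5.0, 6.5616, 7.0]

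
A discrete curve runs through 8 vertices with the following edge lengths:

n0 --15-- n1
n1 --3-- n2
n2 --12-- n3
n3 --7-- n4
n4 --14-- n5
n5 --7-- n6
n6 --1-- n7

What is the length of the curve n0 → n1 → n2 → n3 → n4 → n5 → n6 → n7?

Arc length = 15 + 3 + 12 + 7 + 14 + 7 + 1 = 59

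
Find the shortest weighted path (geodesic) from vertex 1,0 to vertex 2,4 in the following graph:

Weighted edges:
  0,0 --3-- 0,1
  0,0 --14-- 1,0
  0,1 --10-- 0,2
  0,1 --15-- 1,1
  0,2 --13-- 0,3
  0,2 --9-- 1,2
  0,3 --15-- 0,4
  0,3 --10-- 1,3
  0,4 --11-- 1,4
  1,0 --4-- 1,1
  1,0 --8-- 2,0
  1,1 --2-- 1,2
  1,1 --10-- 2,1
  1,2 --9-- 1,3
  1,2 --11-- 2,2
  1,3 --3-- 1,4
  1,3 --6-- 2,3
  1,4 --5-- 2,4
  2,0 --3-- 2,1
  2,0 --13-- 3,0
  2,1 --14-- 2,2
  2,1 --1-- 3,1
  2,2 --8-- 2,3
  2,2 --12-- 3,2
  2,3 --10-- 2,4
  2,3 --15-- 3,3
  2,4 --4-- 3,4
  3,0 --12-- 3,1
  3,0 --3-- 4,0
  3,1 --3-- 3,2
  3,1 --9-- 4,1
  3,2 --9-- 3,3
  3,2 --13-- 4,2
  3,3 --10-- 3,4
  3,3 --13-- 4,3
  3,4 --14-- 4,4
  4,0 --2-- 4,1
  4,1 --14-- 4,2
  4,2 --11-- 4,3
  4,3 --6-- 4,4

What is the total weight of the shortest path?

Shortest path: 1,0 → 1,1 → 1,2 → 1,3 → 1,4 → 2,4, total weight = 23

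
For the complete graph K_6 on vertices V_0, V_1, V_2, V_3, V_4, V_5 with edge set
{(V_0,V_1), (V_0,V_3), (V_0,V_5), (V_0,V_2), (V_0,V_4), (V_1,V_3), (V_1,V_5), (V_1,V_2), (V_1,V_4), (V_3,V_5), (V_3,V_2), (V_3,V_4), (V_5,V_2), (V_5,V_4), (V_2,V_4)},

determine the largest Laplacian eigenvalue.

For the complete graph K_n, L = nI − J (J = all-ones matrix). J has eigenvalues n (once, eigenvector 𝟙) and 0 (multiplicity n−1), so L has eigenvalues 0 (once) and n (multiplicity n−1). Here n = 6: eigenvalue 0 once and 6 with multiplicity 5.
Laplacian eigenvalues: [0.0, 6.0, 6.0, 6.0, 6.0, 6.0]. Largest eigenvalue (spectral radius) = 6.0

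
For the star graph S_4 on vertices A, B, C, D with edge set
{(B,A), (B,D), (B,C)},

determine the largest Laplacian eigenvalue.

The star S_4 is the complete bipartite graph K_{1,3} (one hub of degree 3, 3 leaves of degree 1). The Laplacian spectrum of K_{p,q} is 0, p (multiplicity q−1), q (multiplicity p−1), p+q. With p = 1, q = 3: 0 once, 1 with multiplicity 2, and 4 once. (Check: trace L = sum of degrees = 6 = 2·1 + 4.)
Laplacian eigenvalues: [0.0, 1.0, 1.0, 4.0]. Largest eigenvalue (spectral radius) = 4.0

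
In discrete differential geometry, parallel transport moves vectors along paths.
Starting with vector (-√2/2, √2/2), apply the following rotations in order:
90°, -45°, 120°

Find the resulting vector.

Total rotation: 90° + (-45°) + 120° = 165°. Final vector: (0.5000, -0.8660)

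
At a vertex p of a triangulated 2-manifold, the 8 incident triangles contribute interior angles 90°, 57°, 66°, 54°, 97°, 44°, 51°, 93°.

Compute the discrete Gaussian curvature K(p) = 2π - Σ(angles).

Sum of angles = 552°. K = 360° - 552° = -192° = -16π/15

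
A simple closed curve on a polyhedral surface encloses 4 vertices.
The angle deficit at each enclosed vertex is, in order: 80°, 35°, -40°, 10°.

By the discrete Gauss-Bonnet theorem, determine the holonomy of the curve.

Holonomy = total enclosed curvature = 80° + 35° + (-40°) + 10° = 85°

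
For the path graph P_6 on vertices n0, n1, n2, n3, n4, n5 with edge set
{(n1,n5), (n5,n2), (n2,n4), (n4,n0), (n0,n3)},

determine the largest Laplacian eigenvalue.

The path graph P_n has Laplacian eigenvalues λ_k = 2 − 2cos(kπ/n), k = 0, 1, …, n−1. Here n = 6:
k=0: 2 − 2cos(0) = 0.0; k=1: 2 − 2cos(π/6) = 0.2679; k=2: 2 − 2cos(π/3) = 1.0; k=3: 2 − 2cos(π/2) = 2.0; k=4: 2 − 2cos(2π/3) = 3.0; k=5: 2 − 2cos(5π/6) = 3.7321.
Laplacian eigenvalues: [0.0, 0.2679, 1.0, 2.0, 3.0, 3.7321]. Largest eigenvalue (spectral radius) = 3.7321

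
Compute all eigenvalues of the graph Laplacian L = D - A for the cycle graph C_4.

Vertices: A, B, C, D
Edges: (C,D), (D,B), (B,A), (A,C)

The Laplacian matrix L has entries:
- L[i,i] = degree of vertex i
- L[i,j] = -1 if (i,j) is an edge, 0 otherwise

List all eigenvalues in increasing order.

The cycle graph C_n has Laplacian eigenvalues λ_k = 2 − 2cos(2πk/n), k = 0, 1, …, n−1. Here n = 4:
k=0: 2 − 2cos(0) = 0.0; k=1: 2 − 2cos(π/2) = 2.0; k=2: 2 − 2cos(π) = 4.0; k=3: 2 − 2cos(3π/2) = 2.0.
Laplacian eigenvalues (increasing order): [0.0, 2.0, 2.0, 4.0]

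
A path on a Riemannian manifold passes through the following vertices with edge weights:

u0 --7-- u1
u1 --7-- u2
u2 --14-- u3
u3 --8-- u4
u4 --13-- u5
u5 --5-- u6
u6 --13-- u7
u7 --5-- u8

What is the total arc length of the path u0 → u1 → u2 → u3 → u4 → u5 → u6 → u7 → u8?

Arc length = 7 + 7 + 14 + 8 + 13 + 5 + 13 + 5 = 72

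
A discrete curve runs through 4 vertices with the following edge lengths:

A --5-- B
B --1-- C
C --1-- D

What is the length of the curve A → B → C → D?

Arc length = 5 + 1 + 1 = 7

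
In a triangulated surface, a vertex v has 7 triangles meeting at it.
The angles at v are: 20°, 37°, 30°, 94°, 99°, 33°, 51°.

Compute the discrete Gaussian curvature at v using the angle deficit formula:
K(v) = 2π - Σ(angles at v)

Sum of angles = 364°. K = 360° - 364° = -4° = -π/45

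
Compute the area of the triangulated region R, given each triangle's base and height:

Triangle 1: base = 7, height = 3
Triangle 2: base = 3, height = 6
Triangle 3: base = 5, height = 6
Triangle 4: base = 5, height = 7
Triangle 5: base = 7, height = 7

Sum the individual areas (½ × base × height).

(1/2)×7×3 + (1/2)×3×6 + (1/2)×5×6 + (1/2)×5×7 + (1/2)×7×7 = 76.5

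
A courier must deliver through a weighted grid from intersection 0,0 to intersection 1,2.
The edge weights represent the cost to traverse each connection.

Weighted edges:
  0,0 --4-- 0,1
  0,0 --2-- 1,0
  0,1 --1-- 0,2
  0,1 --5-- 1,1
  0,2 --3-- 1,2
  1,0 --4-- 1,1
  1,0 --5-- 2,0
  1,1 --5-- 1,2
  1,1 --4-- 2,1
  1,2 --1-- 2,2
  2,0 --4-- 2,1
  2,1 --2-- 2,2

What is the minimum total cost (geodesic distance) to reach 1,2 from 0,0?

Shortest path: 0,0 → 0,1 → 0,2 → 1,2, total weight = 8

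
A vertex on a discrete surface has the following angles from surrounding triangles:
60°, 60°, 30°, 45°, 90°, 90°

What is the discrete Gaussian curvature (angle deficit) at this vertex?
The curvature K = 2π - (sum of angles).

Sum of angles = 375°. K = 360° - 375° = -15°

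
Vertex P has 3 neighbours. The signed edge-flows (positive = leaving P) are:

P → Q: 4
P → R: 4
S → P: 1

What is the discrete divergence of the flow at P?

Divergence = sum of outgoing flows = 4 + 4 + (-1) = 7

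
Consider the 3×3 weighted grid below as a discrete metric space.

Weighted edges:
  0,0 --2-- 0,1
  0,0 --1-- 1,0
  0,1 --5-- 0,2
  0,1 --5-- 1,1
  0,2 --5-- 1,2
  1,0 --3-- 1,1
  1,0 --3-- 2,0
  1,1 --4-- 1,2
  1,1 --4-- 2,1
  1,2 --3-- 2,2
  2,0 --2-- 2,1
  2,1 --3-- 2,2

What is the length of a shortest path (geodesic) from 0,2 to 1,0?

Shortest path: 0,2 → 0,1 → 0,0 → 1,0, total weight = 8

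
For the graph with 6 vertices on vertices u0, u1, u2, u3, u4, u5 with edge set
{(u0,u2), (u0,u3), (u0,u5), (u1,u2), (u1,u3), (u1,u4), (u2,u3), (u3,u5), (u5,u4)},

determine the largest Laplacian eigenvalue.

Degrees: deg(u0) = 3, deg(u1) = 3, deg(u2) = 3, deg(u3) = 4, deg(u4) = 2, deg(u5) = 3.
L = D − A with rows/columns ordered (u0, u1, u2, u3, u4, u5):
  [ 3,  0, -1, -1,  0, -1]
  [ 0,  3, -1, -1, -1,  0]
  [-1, -1,  3, -1,  0,  0]
  [-1, -1, -1,  4,  0, -1]
  [ 0, -1,  0,  0,  2, -1]
  [-1,  0,  0, -1, -1,  3]
Characteristic polynomial: det(λI − L) = λ(λ² − 7λ + 9)(λ² − 7λ + 11)(λ − 4).
Roots: λ = 0; (λ² − 7λ + 9) = 0 ⇒ λ = (7 ± √13)/2 ≈ 1.6972, 5.3028; (λ² − 7λ + 11) = 0 ⇒ λ = (7 ± √5)/2 ≈ 2.382, 4.618; (λ − 4) = 0 ⇒ λ = 4.
(Check: the roots sum (with multiplicity) to 18, matching trace L = Σdeg = 2·9 = 18.)
Laplacian eigenvalues: [0.0, 1.6972, 2.382, 4.0, 4.618, 5.3028]. Largest eigenvalue (spectral radius) = 5.3028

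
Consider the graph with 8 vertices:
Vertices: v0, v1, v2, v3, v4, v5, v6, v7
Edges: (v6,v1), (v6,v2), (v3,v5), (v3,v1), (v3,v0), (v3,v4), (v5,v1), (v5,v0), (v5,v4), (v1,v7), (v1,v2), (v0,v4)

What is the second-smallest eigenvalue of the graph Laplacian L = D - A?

Degrees: deg(v0) = 3, deg(v1) = 5, deg(v2) = 2, deg(v3) = 4, deg(v4) = 3, deg(v5) = 4, deg(v6) = 2, deg(v7) = 1.
L = D − A with rows/columns ordered (v0, v1, v2, v3, v4, v5, v6, v7):
  [ 3,  0,  0, -1, -1, -1,  0,  0]
  [ 0,  5, -1, -1,  0, -1, -1, -1]
  [ 0, -1,  2,  0,  0,  0, -1,  0]
  [-1, -1,  0,  4, -1, -1,  0,  0]
  [-1,  0,  0, -1,  3, -1,  0,  0]
  [-1, -1,  0, -1, -1,  4,  0,  0]
  [ 0, -1, -1,  0,  0,  0,  2,  0]
  [ 0, -1,  0,  0,  0,  0,  0,  1]
Characteristic polynomial: det(λI − L) = λ(λ² − 7λ + 4)(λ − 1)(λ − 3)(λ − 4)²(λ − 5).
Roots: λ = 0; (λ² − 7λ + 4) = 0 ⇒ λ = (7 ± √33)/2 ≈ 0.6277, 6.3723; (λ − 1) = 0 ⇒ λ = 1; (λ − 3) = 0 ⇒ λ = 3; (λ − 4) = 0 ⇒ λ = 4 (multiplicity 2); (λ − 5) = 0 ⇒ λ = 5.
(Check: the roots sum (with multiplicity) to 24, matching trace L = Σdeg = 2·12 = 24.)
Laplacian eigenvalues: [0.0, 0.6277, 1.0, 3.0, 4.0, 4.0, 5.0, 6.3723]. Algebraic connectivity (smallest non-zero eigenvalue) = 0.6277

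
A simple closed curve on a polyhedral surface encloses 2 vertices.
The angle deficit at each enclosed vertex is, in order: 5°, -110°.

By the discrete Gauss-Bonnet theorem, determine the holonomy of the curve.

Holonomy = total enclosed curvature = 5° + (-110°) = -105°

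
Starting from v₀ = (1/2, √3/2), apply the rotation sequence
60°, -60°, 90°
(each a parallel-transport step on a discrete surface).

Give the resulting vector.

Total rotation: 60° + (-60°) + 90° = 90°. Final vector: (-0.8660, 0.5000)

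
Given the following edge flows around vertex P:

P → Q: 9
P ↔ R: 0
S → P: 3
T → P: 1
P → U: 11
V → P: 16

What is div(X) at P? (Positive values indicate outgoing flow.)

Divergence = sum of outgoing flows = 9 + 0 + (-3) + (-1) + 11 + (-16) = 0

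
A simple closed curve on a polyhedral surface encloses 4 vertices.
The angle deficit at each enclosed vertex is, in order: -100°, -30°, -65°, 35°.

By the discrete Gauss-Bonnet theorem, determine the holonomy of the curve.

Holonomy = total enclosed curvature = (-100°) + (-30°) + (-65°) + 35° = -160°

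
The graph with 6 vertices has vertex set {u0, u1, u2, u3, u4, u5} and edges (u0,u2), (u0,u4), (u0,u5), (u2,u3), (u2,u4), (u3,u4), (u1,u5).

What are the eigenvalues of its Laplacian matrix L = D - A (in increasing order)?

Degrees: deg(u0) = 3, deg(u1) = 1, deg(u2) = 3, deg(u3) = 2, deg(u4) = 3, deg(u5) = 2.
L = D − A with rows/columns ordered (u0, u1, u2, u3, u4, u5):
  [ 3,  0, -1,  0, -1, -1]
  [ 0,  1,  0,  0,  0, -1]
  [-1,  0,  3, -1, -1,  0]
  [ 0,  0, -1,  2, -1,  0]
  [-1,  0, -1, -1,  3,  0]
  [-1, -1,  0,  0,  0,  2]
Characteristic polynomial: det(λI − L) = λ(λ² − 5λ + 2)(λ − 2)(λ − 3)(λ − 4).
Roots: λ = 0; (λ² − 5λ + 2) = 0 ⇒ λ = (5 ± √17)/2 ≈ 0.4384, 4.5616; (λ − 2) = 0 ⇒ λ = 2; (λ − 3) = 0 ⇒ λ = 3; (λ − 4) = 0 ⇒ λ = 4.
(Check: the roots sum (with multiplicity) to 14, matching trace L = Σdeg = 2·7 = 14.)
Laplacian eigenvalues (increasing order): [0.0, 0.4384, 2.0, 3.0, 4.0, 4.5616]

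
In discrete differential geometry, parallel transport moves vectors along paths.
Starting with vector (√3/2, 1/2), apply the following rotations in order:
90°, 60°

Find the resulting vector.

Total rotation: 90° + 60° = 150°. Final vector: (-1, 0)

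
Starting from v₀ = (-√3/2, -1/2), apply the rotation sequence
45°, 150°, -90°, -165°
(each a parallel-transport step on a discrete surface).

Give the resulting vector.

Total rotation: 45° + 150° + (-90°) + (-165°) = -60°. Final vector: (-0.8660, 0.5000)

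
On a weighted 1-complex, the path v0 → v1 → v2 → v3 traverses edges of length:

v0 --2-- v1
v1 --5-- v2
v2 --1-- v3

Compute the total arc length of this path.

Arc length = 2 + 5 + 1 = 8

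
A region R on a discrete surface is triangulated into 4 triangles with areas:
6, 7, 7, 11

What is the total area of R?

6 + 7 + 7 + 11 = 31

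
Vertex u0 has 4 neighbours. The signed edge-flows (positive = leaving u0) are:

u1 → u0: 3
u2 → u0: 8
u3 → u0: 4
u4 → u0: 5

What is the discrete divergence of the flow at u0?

Divergence = sum of outgoing flows = (-3) + (-8) + (-4) + (-5) = -20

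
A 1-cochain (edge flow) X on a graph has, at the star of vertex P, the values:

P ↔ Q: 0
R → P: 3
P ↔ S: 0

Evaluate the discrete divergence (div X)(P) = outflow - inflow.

Divergence = sum of outgoing flows = 0 + (-3) + 0 = -3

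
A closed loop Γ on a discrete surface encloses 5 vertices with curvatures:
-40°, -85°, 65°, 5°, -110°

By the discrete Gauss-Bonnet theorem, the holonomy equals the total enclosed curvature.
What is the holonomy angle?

Holonomy = total enclosed curvature = (-40°) + (-85°) + 65° + 5° + (-110°) = -165°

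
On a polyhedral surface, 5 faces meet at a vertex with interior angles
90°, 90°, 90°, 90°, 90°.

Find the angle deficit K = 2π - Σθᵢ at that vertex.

Sum of angles = 450°. K = 360° - 450° = -90° = -π/2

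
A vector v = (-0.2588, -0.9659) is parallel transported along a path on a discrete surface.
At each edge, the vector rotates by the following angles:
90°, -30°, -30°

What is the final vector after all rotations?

Total rotation: 90° + (-30°) + (-30°) = 30°. Final vector: (0.2588, -0.9659)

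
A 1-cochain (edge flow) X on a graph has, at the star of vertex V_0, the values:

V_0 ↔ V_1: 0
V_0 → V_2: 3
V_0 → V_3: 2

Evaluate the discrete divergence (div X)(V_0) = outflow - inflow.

Divergence = sum of outgoing flows = 0 + 3 + 2 = 5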